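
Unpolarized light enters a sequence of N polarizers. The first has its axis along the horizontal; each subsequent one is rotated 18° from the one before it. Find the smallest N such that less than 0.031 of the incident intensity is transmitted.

N = 29

First polarizer halves the unpolarized light: factor 1/2.
Each further stage multiplies by cos²(18°) = 0.9045.
After N polarizers: T = 0.5·0.9045^(N−1). Require T < 0.031 ⇒ N−1 > ln(0.031/0.5)/ln(0.9045) = 27.71, so N−1 ≥ 28 and N = 29.
Check: N=29 gives T = 0.0301 < 0.031; N=28 gives T = 0.03327.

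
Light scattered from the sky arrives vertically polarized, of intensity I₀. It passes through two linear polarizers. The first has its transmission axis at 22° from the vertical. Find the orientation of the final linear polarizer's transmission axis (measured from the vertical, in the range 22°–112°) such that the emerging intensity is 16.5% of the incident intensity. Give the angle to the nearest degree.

I₁ = I₀ cos²(22° − 0°) = I₀ cos²(22°) = 0.8597 I₀.
Need I₂/I₀ = 0.165, so cos²(θ − 22°) = 0.165 / 0.8597 = 0.1919.
θ − 22° = arccos(√0.1919) = 64.0°, giving θ ≈ 22 + 64.0 = 86.0°.

θ ≈ 86°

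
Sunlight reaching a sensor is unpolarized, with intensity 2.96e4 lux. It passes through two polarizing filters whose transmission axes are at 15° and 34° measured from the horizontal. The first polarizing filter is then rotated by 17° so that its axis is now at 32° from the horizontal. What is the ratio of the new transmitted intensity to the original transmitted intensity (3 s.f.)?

Before rotation:
Unpolarized light through the first polarizer → I₁ = ½ I₀, now polarized at 15°.
I₂ = I₁ cos²(34° − 15°) = 0.5 I₀ · cos²(19°) = 0.447 I₀.
After rotation:
Unpolarized light through the first polarizer → I₁ = ½ I₀, now polarized at 32°.
I₂ = I₁ cos²(34° − 32°) = 0.5 I₀ · cos²(2°) = 0.4994 I₀.
Ratio = 0.4994 / 0.447 = 1.117.

I_new/I_old ≈ 1.12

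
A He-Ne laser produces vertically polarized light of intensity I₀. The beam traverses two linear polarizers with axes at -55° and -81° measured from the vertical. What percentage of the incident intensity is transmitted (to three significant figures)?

By Malus's law, I₁ = I₀ cos²(-55° − 0°) = I₀ cos²(55°) = 0.329 I₀.
I₂ = I₁ cos²(-81° + 55°) = 0.329 I₀ · cos²(26°) = 0.2658 I₀.
That is 26.58% of the incident intensity.

≈ 26.6%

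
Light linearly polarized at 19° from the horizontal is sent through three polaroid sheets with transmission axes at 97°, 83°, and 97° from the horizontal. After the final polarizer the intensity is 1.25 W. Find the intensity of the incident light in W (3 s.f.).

I₁ = I₀ cos²(97° − 19°) = I₀ cos²(78°) = 0.04323 I₀.
I₂ = I₁ cos²(83° − 97°) = 0.04323 I₀ · cos²(14°) = 0.0407 I₀.
I₃ = I₂ cos²(97° − 83°) = 0.0407 I₀ · cos²(14°) = 0.03832 I₀.
So 1.25 W = 0.03832 I₀, giving I₀ = 1.25/0.03832 = 32.62 W.

I₀ ≈ 32.6 W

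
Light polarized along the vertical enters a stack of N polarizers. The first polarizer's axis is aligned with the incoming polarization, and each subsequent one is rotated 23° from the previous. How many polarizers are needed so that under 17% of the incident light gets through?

First polarizer is aligned with the polarization: full transmission.
Each further stage multiplies by cos²(23°) = 0.8473.
After N polarizers: T = 0.8473^(N−1). Require T < 0.17 ⇒ N−1 > ln(0.17)/ln(0.8473) = 10.70, so N−1 ≥ 11 and N = 12.
Check: N=12 gives T = 0.1616 < 0.17; N=11 gives T = 0.1908.

N = 12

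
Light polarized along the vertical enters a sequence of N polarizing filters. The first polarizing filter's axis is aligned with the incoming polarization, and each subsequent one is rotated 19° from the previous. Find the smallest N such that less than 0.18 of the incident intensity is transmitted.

First polarizer is aligned with the polarization: full transmission.
Each further stage multiplies by cos²(19°) = 0.894.
After N polarizers: T = 0.894^(N−1). Require T < 0.18 ⇒ N−1 > ln(0.18)/ln(0.894) = 15.30, so N−1 ≥ 16 and N = 17.
Check: N=17 gives T = 0.1665 < 0.18; N=16 gives T = 0.1863.

N = 17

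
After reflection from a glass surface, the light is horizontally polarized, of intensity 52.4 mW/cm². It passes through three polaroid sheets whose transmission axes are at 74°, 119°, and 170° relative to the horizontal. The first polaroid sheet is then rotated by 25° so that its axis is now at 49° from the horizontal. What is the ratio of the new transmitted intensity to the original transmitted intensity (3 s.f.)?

Before rotation:
By Malus's law, I₁ = I₀ cos²(74° − 0°) = I₀ cos²(74°) = 0.07598 I₀.
I₂ = I₁ cos²(119° − 74°) = 0.07598 I₀ · cos²(45°) = 0.03799 I₀.
I₃ = I₂ cos²(170° − 119°) = 0.03799 I₀ · cos²(51°) = 0.01504 I₀.
After rotation:
I₁ = I₀ cos²(49° − 0°) = I₀ cos²(49°) = 0.4304 I₀.
I₂ = I₁ cos²(119° − 49°) = 0.4304 I₀ · cos²(70°) = 0.05035 I₀.
I₃ = I₂ cos²(170° − 119°) = 0.05035 I₀ · cos²(51°) = 0.01994 I₀.
Ratio = 0.01994 / 0.01504 = 1.325.

I_new/I_old ≈ 1.33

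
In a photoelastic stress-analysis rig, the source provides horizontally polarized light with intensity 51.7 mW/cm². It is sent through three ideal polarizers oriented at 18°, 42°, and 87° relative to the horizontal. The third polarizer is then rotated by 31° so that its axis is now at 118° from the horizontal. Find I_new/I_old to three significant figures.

I_new/I_old ≈ 0.117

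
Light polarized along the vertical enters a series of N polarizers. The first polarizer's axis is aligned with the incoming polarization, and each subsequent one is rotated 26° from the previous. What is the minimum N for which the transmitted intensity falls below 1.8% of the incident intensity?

N = 20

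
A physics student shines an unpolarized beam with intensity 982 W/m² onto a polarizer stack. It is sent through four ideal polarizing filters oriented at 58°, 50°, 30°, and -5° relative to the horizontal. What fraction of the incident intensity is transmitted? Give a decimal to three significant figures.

I/I₀ ≈ 0.291

Unpolarized light through the first polarizer → I₁ = 982 W/m²/2 = 491 W/m², polarized at 58°.
I₂ = I₁ · cos²(8°) = 491 · 0.9806 = 481.5 W/m².
I₃ = I₂ · cos²(20°) = 481.5 · 0.883 = 425.2 W/m².
I₄ = I₃ · cos²(35°) = 425.2 · 0.671 = 285.3 W/m².
Transmitted fraction = 0.2905.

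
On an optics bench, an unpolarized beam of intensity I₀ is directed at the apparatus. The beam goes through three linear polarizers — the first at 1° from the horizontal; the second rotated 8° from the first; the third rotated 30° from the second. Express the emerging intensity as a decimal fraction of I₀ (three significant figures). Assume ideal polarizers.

≈ 0.368 I₀

Unpolarized light through the first polarizer → I₁ = ½ I₀, now polarized at 1°.
I₂ = I₁ cos²(8°) = 0.5 · 0.9806 I₀ = 0.4903 I₀.
I₃ = I₂ cos²(30°) = 0.4903 · 0.75 I₀ = 0.3677 I₀.
Transmitted fraction = 0.3677.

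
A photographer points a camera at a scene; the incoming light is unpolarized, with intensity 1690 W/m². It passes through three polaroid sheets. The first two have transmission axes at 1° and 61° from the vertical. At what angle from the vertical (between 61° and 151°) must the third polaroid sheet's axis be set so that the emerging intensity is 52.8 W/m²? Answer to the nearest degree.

θ ≈ 121°

Unpolarized light through the first polarizer → I₁ = ½ I₀, now polarized at 1°.
I₂ = I₁ cos²(61° − 1°) = 0.5 I₀ · cos²(60°) = 0.125 I₀.
Target fraction: 52.8 / 1690 W/m² = 0.03124 of I₀.
Need I₃/I₀ = 0.03124, so cos²(θ − 61°) = 0.03124 / 0.125 = 0.2499.
θ − 61° = arccos(√0.2499) = 60.0°, giving θ ≈ 61 + 60.0 = 121.0°.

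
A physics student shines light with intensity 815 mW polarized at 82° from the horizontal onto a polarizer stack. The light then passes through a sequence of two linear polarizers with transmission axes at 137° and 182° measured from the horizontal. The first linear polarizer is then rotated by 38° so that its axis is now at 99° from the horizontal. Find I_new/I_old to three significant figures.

I_new/I_old ≈ 0.0826

Before rotation:
By Malus's law, I₁ = I₀ cos²(137° − 82°) = I₀ cos²(55°) = 0.329 I₀.
I₂ = I₁ cos²(182° − 137°) = 0.329 I₀ · cos²(45°) = 0.1645 I₀.
After rotation:
I₁ = I₀ cos²(99° − 82°) = I₀ cos²(17°) = 0.9145 I₀.
I₂ = I₁ cos²(182° − 99°) = 0.9145 I₀ · cos²(83°) = 0.01358 I₀.
Ratio = 0.01358 / 0.1645 = 0.08257.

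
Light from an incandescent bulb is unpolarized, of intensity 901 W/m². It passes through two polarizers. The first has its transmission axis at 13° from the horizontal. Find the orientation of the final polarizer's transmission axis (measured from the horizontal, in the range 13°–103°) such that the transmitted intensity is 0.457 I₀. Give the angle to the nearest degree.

θ ≈ 30°

Unpolarized light through the first polarizer → I₁ = ½ I₀, now polarized at 13°.
Need I₂/I₀ = 0.457, so cos²(θ − 13°) = 0.457 / 0.5 = 0.914.
θ − 13° = arccos(√0.914) = 17.1°, giving θ ≈ 13 + 17.1 = 30.1°.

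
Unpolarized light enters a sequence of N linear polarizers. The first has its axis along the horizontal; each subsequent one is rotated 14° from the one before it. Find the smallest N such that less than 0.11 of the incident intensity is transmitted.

N = 27

First polarizer halves the unpolarized light: factor 1/2.
Each further stage multiplies by cos²(14°) = 0.9415.
After N polarizers: T = 0.5·0.9415^(N−1). Require T < 0.11 ⇒ N−1 > ln(0.11/0.5)/ln(0.9415) = 25.11, so N−1 ≥ 26 and N = 27.
Check: N=27 gives T = 0.1042 < 0.11; N=26 gives T = 0.1107.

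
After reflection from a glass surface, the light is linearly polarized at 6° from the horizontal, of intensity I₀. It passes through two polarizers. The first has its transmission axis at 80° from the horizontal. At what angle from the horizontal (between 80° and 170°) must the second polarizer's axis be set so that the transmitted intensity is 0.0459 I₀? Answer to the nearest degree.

θ ≈ 119°

I₁ = I₀ cos²(80° − 6°) = I₀ cos²(74°) = 0.07598 I₀.
Need I₂/I₀ = 0.0459, so cos²(θ − 80°) = 0.0459 / 0.07598 = 0.6041.
θ − 80° = arccos(√0.6041) = 39.0°, giving θ ≈ 80 + 39.0 = 119.0°.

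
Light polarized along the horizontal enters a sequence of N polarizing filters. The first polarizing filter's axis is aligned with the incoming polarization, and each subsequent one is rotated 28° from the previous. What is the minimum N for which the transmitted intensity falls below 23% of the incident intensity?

N = 7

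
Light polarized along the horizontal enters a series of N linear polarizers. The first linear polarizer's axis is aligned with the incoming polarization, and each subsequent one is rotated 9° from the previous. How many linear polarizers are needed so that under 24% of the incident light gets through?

N = 59

First polarizer is aligned with the polarization: full transmission.
Each further stage multiplies by cos²(9°) = 0.9755.
After N polarizers: T = 0.9755^(N−1). Require T < 0.24 ⇒ N−1 > ln(0.24)/ln(0.9755) = 57.60, so N−1 ≥ 58 and N = 59.
Check: N=59 gives T = 0.2376 < 0.24; N=58 gives T = 0.2436.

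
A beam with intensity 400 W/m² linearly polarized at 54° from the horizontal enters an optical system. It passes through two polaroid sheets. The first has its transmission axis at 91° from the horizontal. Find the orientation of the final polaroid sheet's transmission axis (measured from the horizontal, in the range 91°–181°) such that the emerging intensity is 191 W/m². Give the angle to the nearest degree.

θ ≈ 121°

By Malus's law, I₁ = I₀ cos²(91° − 54°) = I₀ cos²(37°) = 0.6378 I₀.
Target fraction: 191 / 400 W/m² = 0.4775 of I₀.
Need I₂/I₀ = 0.4775, so cos²(θ − 91°) = 0.4775 / 0.6378 = 0.7486.
θ − 91° = arccos(√0.7486) = 30.1°, giving θ ≈ 91 + 30.1 = 121.1°.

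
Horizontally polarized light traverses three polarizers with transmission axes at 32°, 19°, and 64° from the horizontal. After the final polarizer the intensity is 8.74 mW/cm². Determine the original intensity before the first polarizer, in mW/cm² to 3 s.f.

I₀ ≈ 25.6 mW/cm²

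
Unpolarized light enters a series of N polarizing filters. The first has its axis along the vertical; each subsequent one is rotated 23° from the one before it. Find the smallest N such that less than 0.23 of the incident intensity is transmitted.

First polarizer halves the unpolarized light: factor 1/2.
Each further stage multiplies by cos²(23°) = 0.8473.
After N polarizers: T = 0.5·0.8473^(N−1). Require T < 0.23 ⇒ N−1 > ln(0.23/0.5)/ln(0.8473) = 4.69, so N−1 ≥ 5 and N = 6.
Check: N=6 gives T = 0.2184 < 0.23; N=5 gives T = 0.2577.

N = 6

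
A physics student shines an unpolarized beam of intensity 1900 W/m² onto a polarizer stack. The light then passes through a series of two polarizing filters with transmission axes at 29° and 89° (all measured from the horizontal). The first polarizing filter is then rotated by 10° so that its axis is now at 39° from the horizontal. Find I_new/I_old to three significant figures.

I_new/I_old ≈ 1.65

Before rotation:
Unpolarized light through the first polarizer → I₁ = ½ I₀, now polarized at 29°.
I₂ = I₁ cos²(89° − 29°) = 0.5 I₀ · cos²(60°) = 0.125 I₀.
After rotation:
Unpolarized light through the first polarizer → I₁ = ½ I₀, now polarized at 39°.
I₂ = I₁ cos²(89° − 39°) = 0.5 I₀ · cos²(50°) = 0.2066 I₀.
Ratio = 0.2066 / 0.125 = 1.653.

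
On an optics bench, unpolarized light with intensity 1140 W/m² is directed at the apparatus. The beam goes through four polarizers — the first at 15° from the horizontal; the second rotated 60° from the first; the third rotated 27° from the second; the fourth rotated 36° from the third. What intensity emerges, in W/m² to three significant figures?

Unpolarized light through the first polarizer → I₁ = 1140 W/m²/2 = 570 W/m², polarized at 15°.
I₂ = I₁ · cos²(60°) = 570 · 0.25 = 142.5 W/m².
I₃ = I₂ · cos²(27°) = 142.5 · 0.7939 = 113.1 W/m².
I₄ = I₃ · cos²(36°) = 113.1 · 0.6545 = 74.04 W/m².

I ≈ 74.0 W/m²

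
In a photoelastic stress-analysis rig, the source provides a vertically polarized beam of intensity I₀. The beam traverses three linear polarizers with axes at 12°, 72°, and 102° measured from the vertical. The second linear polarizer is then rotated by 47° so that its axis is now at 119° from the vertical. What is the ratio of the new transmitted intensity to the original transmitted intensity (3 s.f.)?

Before rotation:
I₁ = I₀ cos²(12° − 0°) = I₀ cos²(12°) = 0.9568 I₀.
I₂ = I₁ cos²(72° − 12°) = 0.9568 I₀ · cos²(60°) = 0.2392 I₀.
I₃ = I₂ cos²(102° − 72°) = 0.2392 I₀ · cos²(30°) = 0.1794 I₀.
After rotation:
I₁ = I₀ cos²(12° − 0°) = I₀ cos²(12°) = 0.9568 I₀.
Angle between axes 1 and 2: 73°. I₂ = 0.9568 I₀ · cos²(73°) = 0.08179 I₀.
I₃ = I₂ cos²(102° − 119°) = 0.08179 I₀ · cos²(17°) = 0.07479 I₀.
Ratio = 0.07479 / 0.1794 = 0.4169.

I_new/I_old ≈ 0.417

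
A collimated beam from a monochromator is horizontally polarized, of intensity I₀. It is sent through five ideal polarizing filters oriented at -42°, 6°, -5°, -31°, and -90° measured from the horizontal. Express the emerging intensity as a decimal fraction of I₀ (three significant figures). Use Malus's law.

≈ 0.0511 I₀

By Malus's law, I₁ = I₀ cos²(-42° − 0°) = I₀ cos²(42°) = 0.5523 I₀.
I₂ = I₁ cos²(6° + 42°) = 0.5523 I₀ · cos²(48°) = 0.2473 I₀.
I₃ = I₂ cos²(-5° − 6°) = 0.2473 I₀ · cos²(11°) = 0.2383 I₀.
I₄ = I₃ cos²(-31° + 5°) = 0.2383 I₀ · cos²(26°) = 0.1925 I₀.
I₅ = I₄ cos²(-90° + 31°) = 0.1925 I₀ · cos²(59°) = 0.05106 I₀.
Transmitted fraction = 0.05106.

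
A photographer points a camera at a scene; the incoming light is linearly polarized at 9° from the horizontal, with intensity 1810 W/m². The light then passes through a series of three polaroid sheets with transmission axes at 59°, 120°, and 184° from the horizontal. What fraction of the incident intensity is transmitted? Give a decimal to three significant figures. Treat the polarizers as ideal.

I/I₀ ≈ 0.0187

By Malus's law, I₁ = 1810 W/m² · cos²(50°) = 747.8 W/m².
I₂ = I₁ · cos²(61°) = 747.8 · 0.235 = 175.8 W/m².
I₃ = I₂ · cos²(64°) = 175.8 · 0.1922 = 33.78 W/m².
Transmitted fraction = 0.01866.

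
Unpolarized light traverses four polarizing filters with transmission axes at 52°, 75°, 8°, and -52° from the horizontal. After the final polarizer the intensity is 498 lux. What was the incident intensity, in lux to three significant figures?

I₀ ≈ 3.08e4 lux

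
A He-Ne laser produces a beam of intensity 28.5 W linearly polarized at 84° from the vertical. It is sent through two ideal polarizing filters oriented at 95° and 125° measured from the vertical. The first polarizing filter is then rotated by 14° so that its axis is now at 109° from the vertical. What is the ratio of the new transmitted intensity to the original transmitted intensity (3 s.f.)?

I_new/I_old ≈ 1.05

Before rotation:
I₁ = I₀ cos²(95° − 84°) = I₀ cos²(11°) = 0.9636 I₀.
I₂ = I₁ cos²(125° − 95°) = 0.9636 I₀ · cos²(30°) = 0.7227 I₀.
After rotation:
I₁ = I₀ cos²(109° − 84°) = I₀ cos²(25°) = 0.8214 I₀.
I₂ = I₁ cos²(125° − 109°) = 0.8214 I₀ · cos²(16°) = 0.759 I₀.
Ratio = 0.759 / 0.7227 = 1.05.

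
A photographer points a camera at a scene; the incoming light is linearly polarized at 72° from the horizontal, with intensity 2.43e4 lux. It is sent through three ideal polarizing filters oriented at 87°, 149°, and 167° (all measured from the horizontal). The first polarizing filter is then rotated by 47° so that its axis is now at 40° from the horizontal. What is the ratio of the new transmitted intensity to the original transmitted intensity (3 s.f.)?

Before rotation:
I₁ = I₀ cos²(87° − 72°) = I₀ cos²(15°) = 0.933 I₀.
I₂ = I₁ cos²(149° − 87°) = 0.933 I₀ · cos²(62°) = 0.2056 I₀.
I₃ = I₂ cos²(167° − 149°) = 0.2056 I₀ · cos²(18°) = 0.186 I₀.
After rotation:
I₁ = I₀ cos²(40° − 72°) = I₀ cos²(32°) = 0.7192 I₀.
Angle between axes 1 and 2: 71°. I₂ = 0.7192 I₀ · cos²(71°) = 0.07623 I₀.
I₃ = I₂ cos²(167° − 149°) = 0.07623 I₀ · cos²(18°) = 0.06895 I₀.
Ratio = 0.06895 / 0.186 = 0.3707.

I_new/I_old ≈ 0.371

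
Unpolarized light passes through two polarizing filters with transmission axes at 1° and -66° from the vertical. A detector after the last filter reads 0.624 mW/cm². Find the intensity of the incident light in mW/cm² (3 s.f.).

I₀ ≈ 8.17 mW/cm²

Unpolarized light through the first polarizer → I₁ = ½ I₀, now polarized at 1°.
I₂ = I₁ cos²(-66° − 1°) = 0.5 I₀ · cos²(67°) = 0.07634 I₀.
So 0.624 mW/cm² = 0.07634 I₀, giving I₀ = 0.624/0.07634 = 8.174 mW/cm².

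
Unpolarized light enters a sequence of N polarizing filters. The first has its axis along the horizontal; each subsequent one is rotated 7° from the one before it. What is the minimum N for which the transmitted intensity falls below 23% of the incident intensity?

First polarizer halves the unpolarized light: factor 1/2.
Each further stage multiplies by cos²(7°) = 0.9851.
After N polarizers: T = 0.5·0.9851^(N−1). Require T < 0.23 ⇒ N−1 > ln(0.23/0.5)/ln(0.9851) = 51.89, so N−1 ≥ 52 and N = 53.
Check: N=53 gives T = 0.2296 < 0.23; N=52 gives T = 0.2331.

N = 53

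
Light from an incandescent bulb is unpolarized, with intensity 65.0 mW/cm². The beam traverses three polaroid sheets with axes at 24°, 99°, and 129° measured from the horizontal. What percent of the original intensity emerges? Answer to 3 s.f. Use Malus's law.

Unpolarized light through the first polarizer → I₁ = 65.0 mW/cm²/2 = 32.5 mW/cm², polarized at 24°.
I₂ = I₁ · cos²(75°) = 32.5 · 0.06699 = 2.177 mW/cm².
I₃ = I₂ · cos²(30°) = 2.177 · 0.75 = 1.633 mW/cm².
That is 2.512% of the incident intensity.

≈ 2.51%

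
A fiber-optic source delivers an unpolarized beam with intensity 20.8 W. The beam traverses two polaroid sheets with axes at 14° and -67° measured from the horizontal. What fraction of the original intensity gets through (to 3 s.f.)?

I/I₀ ≈ 0.0122

Unpolarized light through the first polarizer → I₁ = 20.8 W/2 = 10.4 W, polarized at 14°.
I₂ = I₁ · cos²(81°) = 10.4 · 0.02447 = 0.2545 W.
Transmitted fraction = 0.01224.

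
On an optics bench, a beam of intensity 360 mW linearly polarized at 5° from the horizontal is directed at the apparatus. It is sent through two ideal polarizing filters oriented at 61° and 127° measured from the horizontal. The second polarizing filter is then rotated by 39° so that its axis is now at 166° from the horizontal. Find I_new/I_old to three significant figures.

Before rotation:
I₁ = I₀ cos²(61° − 5°) = I₀ cos²(56°) = 0.3127 I₀.
I₂ = I₁ cos²(127° − 61°) = 0.3127 I₀ · cos²(66°) = 0.05173 I₀.
After rotation:
I₁ = I₀ cos²(61° − 5°) = I₀ cos²(56°) = 0.3127 I₀.
Angle between axes 1 and 2: 75°. I₂ = 0.3127 I₀ · cos²(75°) = 0.02095 I₀.
Ratio = 0.02095 / 0.05173 = 0.4049.

I_new/I_old ≈ 0.405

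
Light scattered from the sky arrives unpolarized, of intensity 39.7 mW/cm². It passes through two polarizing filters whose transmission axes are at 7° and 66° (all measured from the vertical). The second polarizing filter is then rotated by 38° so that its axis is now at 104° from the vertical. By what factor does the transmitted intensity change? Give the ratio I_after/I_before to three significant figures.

Before rotation:
Unpolarized light through the first polarizer → I₁ = ½ I₀, now polarized at 7°.
I₂ = I₁ cos²(66° − 7°) = 0.5 I₀ · cos²(59°) = 0.1326 I₀.
After rotation:
Unpolarized light through the first polarizer → I₁ = ½ I₀, now polarized at 7°.
Angle between axes 1 and 2: 83°. I₂ = 0.5 I₀ · cos²(83°) = 0.007426 I₀.
Ratio = 0.007426 / 0.1326 = 0.05599.

I_new/I_old ≈ 0.0560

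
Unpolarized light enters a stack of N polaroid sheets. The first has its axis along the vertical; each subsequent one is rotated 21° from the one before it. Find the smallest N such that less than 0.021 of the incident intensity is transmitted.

N = 25

First polarizer halves the unpolarized light: factor 1/2.
Each further stage multiplies by cos²(21°) = 0.8716.
After N polarizers: T = 0.5·0.8716^(N−1). Require T < 0.021 ⇒ N−1 > ln(0.021/0.5)/ln(0.8716) = 23.06, so N−1 ≥ 24 and N = 25.
Check: N=25 gives T = 0.01846 < 0.021; N=24 gives T = 0.02118.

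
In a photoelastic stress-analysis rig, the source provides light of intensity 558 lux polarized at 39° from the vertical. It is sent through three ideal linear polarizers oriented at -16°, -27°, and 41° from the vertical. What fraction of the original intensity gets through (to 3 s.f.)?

I₁ = 558 lux · cos²(55°) = 183.6 lux.
I₂ = I₁ · cos²(11°) = 183.6 · 0.9636 = 176.9 lux.
I₃ = I₂ · cos²(68°) = 176.9 · 0.1403 = 24.82 lux.
Transmitted fraction = 0.04449.

I/I₀ ≈ 0.0445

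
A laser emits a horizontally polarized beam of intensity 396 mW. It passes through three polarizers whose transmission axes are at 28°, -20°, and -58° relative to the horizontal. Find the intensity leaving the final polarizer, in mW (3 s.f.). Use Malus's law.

By Malus's law, I₁ = 396 mW · cos²(28°) = 308.7 mW.
I₂ = I₁ · cos²(48°) = 308.7 · 0.4477 = 138.2 mW.
I₃ = I₂ · cos²(38°) = 138.2 · 0.621 = 85.83 mW.

I ≈ 85.8 mW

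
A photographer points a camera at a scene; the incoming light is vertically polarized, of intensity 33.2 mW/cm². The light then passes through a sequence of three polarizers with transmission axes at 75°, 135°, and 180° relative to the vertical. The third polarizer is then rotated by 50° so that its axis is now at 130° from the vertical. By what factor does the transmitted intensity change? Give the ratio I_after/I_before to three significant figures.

Before rotation:
By Malus's law, I₁ = I₀ cos²(75° − 0°) = I₀ cos²(75°) = 0.06699 I₀.
I₂ = I₁ cos²(135° − 75°) = 0.06699 I₀ · cos²(60°) = 0.01675 I₀.
I₃ = I₂ cos²(180° − 135°) = 0.01675 I₀ · cos²(45°) = 0.008373 I₀.
After rotation:
I₁ = I₀ cos²(75° − 0°) = I₀ cos²(75°) = 0.06699 I₀.
I₂ = I₁ cos²(135° − 75°) = 0.06699 I₀ · cos²(60°) = 0.01675 I₀.
I₃ = I₂ cos²(130° − 135°) = 0.01675 I₀ · cos²(5°) = 0.01662 I₀.
Ratio = 0.01662 / 0.008373 = 1.985.

I_new/I_old ≈ 1.98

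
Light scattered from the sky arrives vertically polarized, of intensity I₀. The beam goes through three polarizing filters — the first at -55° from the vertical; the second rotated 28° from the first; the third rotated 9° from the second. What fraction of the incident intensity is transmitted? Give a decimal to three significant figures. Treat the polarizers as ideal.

≈ 0.250 I₀

I₁ = I₀ cos²(-55° − 0°) = I₀ cos²(55°) = 0.329 I₀.
I₂ = I₁ cos²(28°) = 0.329 · 0.7796 I₀ = 0.2565 I₀.
I₃ = I₂ cos²(9°) = 0.2565 · 0.9755 I₀ = 0.2502 I₀.
Transmitted fraction = 0.2502.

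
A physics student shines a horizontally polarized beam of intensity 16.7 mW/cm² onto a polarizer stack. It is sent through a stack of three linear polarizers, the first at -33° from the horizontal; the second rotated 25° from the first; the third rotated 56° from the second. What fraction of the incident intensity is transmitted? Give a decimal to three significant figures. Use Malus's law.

By Malus's law, I₁ = 16.7 mW/cm² · cos²(33°) = 11.75 mW/cm².
I₂ = I₁ · cos²(25°) = 11.75 · 0.8214 = 9.648 mW/cm².
I₃ = I₂ · cos²(56°) = 9.648 · 0.3127 = 3.017 mW/cm².
Transmitted fraction = 0.1807.

I/I₀ ≈ 0.181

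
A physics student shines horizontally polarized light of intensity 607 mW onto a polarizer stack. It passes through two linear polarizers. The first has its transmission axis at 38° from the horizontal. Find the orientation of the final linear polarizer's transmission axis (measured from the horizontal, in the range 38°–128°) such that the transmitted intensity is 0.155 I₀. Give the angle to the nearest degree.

I₁ = I₀ cos²(38° − 0°) = I₀ cos²(38°) = 0.621 I₀.
Need I₂/I₀ = 0.155, so cos²(θ − 38°) = 0.155 / 0.621 = 0.2496.
θ − 38° = arccos(√0.2496) = 60.0°, giving θ ≈ 38 + 60.0 = 98.0°.

θ ≈ 98°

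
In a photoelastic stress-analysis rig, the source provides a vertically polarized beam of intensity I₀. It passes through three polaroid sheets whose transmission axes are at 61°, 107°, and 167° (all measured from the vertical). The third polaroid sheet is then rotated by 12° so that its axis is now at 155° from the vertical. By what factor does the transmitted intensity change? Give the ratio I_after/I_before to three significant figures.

I_new/I_old ≈ 1.79

Before rotation:
By Malus's law, I₁ = I₀ cos²(61° − 0°) = I₀ cos²(61°) = 0.235 I₀.
I₂ = I₁ cos²(107° − 61°) = 0.235 I₀ · cos²(46°) = 0.1134 I₀.
I₃ = I₂ cos²(167° − 107°) = 0.1134 I₀ · cos²(60°) = 0.02835 I₀.
After rotation:
I₁ = I₀ cos²(61° − 0°) = I₀ cos²(61°) = 0.235 I₀.
I₂ = I₁ cos²(107° − 61°) = 0.235 I₀ · cos²(46°) = 0.1134 I₀.
I₃ = I₂ cos²(155° − 107°) = 0.1134 I₀ · cos²(48°) = 0.05078 I₀.
Ratio = 0.05078 / 0.02835 = 1.791.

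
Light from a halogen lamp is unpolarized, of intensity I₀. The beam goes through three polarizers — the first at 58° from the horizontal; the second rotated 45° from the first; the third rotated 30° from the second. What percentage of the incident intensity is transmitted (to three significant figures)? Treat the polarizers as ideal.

≈ 18.8%

Unpolarized light through the first polarizer → I₁ = ½ I₀, now polarized at 58°.
I₂ = I₁ cos²(45°) = 0.5 · 0.5 I₀ = 0.25 I₀.
I₃ = I₂ cos²(30°) = 0.25 · 0.75 I₀ = 0.1875 I₀.
That is 18.75% of the incident intensity.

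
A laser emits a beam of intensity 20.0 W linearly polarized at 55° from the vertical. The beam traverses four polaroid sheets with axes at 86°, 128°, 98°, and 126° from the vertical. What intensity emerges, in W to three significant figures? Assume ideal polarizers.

I₁ = 20.0 W · cos²(31°) = 14.69 W.
I₂ = I₁ · cos²(42°) = 14.69 · 0.5523 = 8.115 W.
I₃ = I₂ · cos²(30°) = 8.115 · 0.75 = 6.087 W.
I₄ = I₃ · cos²(28°) = 6.087 · 0.7796 = 4.745 W.

I ≈ 4.75 W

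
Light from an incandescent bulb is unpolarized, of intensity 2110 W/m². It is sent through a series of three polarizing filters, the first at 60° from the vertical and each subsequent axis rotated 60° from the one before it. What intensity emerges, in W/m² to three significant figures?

I ≈ 65.9 W/m²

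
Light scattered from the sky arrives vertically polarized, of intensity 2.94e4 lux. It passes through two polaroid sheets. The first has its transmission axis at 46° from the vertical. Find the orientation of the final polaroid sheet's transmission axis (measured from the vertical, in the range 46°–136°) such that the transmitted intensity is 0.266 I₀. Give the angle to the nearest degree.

By Malus's law, I₁ = I₀ cos²(46° − 0°) = I₀ cos²(46°) = 0.4826 I₀.
Need I₂/I₀ = 0.266, so cos²(θ − 46°) = 0.266 / 0.4826 = 0.5512.
θ − 46° = arccos(√0.5512) = 42.1°, giving θ ≈ 46 + 42.1 = 88.1°.

θ ≈ 88°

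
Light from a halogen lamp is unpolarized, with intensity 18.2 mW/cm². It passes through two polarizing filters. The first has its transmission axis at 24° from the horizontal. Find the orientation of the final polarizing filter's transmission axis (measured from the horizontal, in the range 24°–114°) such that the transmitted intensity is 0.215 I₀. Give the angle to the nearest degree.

Unpolarized light through the first polarizer → I₁ = ½ I₀, now polarized at 24°.
Need I₂/I₀ = 0.215, so cos²(θ − 24°) = 0.215 / 0.5 = 0.43.
θ − 24° = arccos(√0.43) = 49.0°, giving θ ≈ 24 + 49.0 = 73.0°.

θ ≈ 73°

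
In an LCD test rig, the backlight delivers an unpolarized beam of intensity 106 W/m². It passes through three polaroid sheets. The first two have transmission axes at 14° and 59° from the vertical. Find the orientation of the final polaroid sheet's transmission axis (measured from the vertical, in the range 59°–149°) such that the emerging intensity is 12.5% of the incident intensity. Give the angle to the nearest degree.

Unpolarized light through the first polarizer → I₁ = ½ I₀, now polarized at 14°.
I₂ = I₁ cos²(59° − 14°) = 0.5 I₀ · cos²(45°) = 0.25 I₀.
Need I₃/I₀ = 0.125, so cos²(θ − 59°) = 0.125 / 0.25 = 0.5.
θ − 59° = arccos(√0.5) = 45.0°, giving θ ≈ 59 + 45.0 = 104.0°.

θ ≈ 104°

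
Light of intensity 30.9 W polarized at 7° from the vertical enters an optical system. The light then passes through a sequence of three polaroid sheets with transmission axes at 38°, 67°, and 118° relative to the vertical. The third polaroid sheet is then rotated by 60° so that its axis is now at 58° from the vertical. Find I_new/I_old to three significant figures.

I_new/I_old ≈ 2.46

Before rotation:
By Malus's law, I₁ = I₀ cos²(38° − 7°) = I₀ cos²(31°) = 0.7347 I₀.
I₂ = I₁ cos²(67° − 38°) = 0.7347 I₀ · cos²(29°) = 0.562 I₀.
I₃ = I₂ cos²(118° − 67°) = 0.562 I₀ · cos²(51°) = 0.2226 I₀.
After rotation:
I₁ = I₀ cos²(38° − 7°) = I₀ cos²(31°) = 0.7347 I₀.
I₂ = I₁ cos²(67° − 38°) = 0.7347 I₀ · cos²(29°) = 0.562 I₀.
I₃ = I₂ cos²(58° − 67°) = 0.562 I₀ · cos²(9°) = 0.5483 I₀.
Ratio = 0.5483 / 0.2226 = 2.463.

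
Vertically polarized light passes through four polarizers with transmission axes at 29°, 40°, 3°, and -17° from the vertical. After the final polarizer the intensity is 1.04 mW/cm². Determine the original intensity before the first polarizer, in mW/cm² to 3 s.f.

I₀ ≈ 2.51 mW/cm²

I₁ = I₀ cos²(29° − 0°) = I₀ cos²(29°) = 0.765 I₀.
I₂ = I₁ cos²(40° − 29°) = 0.765 I₀ · cos²(11°) = 0.7371 I₀.
I₃ = I₂ cos²(3° − 40°) = 0.7371 I₀ · cos²(37°) = 0.4701 I₀.
I₄ = I₃ cos²(-17° − 3°) = 0.4701 I₀ · cos²(20°) = 0.4151 I₀.
So 1.04 mW/cm² = 0.4151 I₀, giving I₀ = 1.04/0.4151 = 2.505 mW/cm².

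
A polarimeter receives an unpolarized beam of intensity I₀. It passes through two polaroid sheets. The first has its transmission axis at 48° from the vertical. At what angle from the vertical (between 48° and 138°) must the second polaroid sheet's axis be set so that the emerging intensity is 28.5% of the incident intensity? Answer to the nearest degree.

Unpolarized light through the first polarizer → I₁ = ½ I₀, now polarized at 48°.
Need I₂/I₀ = 0.285, so cos²(θ − 48°) = 0.285 / 0.5 = 0.57.
θ − 48° = arccos(√0.57) = 41.0°, giving θ ≈ 48 + 41.0 = 89.0°.

θ ≈ 89°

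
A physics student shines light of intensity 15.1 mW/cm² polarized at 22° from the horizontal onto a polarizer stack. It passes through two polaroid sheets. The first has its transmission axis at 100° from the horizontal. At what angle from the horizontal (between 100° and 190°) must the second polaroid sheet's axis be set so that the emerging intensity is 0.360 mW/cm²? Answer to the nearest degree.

θ ≈ 142°

I₁ = I₀ cos²(100° − 22°) = I₀ cos²(78°) = 0.04323 I₀.
Target fraction: 0.360 / 15.1 mW/cm² = 0.02384 of I₀.
Need I₂/I₀ = 0.02384, so cos²(θ − 100°) = 0.02384 / 0.04323 = 0.5515.
θ − 100° = arccos(√0.5515) = 42.0°, giving θ ≈ 100 + 42.0 = 142.0°.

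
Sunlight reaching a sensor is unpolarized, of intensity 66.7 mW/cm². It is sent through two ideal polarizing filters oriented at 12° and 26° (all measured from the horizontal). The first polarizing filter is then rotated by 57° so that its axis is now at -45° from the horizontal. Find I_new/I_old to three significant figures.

I_new/I_old ≈ 0.113

Before rotation:
Unpolarized light through the first polarizer → I₁ = ½ I₀, now polarized at 12°.
I₂ = I₁ cos²(26° − 12°) = 0.5 I₀ · cos²(14°) = 0.4707 I₀.
After rotation:
Unpolarized light through the first polarizer → I₁ = ½ I₀, now polarized at -45°.
I₂ = I₁ cos²(26° + 45°) = 0.5 I₀ · cos²(71°) = 0.053 I₀.
Ratio = 0.053 / 0.4707 = 0.1126.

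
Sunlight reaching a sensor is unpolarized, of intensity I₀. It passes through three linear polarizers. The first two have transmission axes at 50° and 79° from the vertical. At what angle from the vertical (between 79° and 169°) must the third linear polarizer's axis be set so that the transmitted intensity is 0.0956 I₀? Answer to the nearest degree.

θ ≈ 139°

Unpolarized light through the first polarizer → I₁ = ½ I₀, now polarized at 50°.
I₂ = I₁ cos²(79° − 50°) = 0.5 I₀ · cos²(29°) = 0.3825 I₀.
Need I₃/I₀ = 0.0956, so cos²(θ − 79°) = 0.0956 / 0.3825 = 0.2499.
θ − 79° = arccos(√0.2499) = 60.0°, giving θ ≈ 79 + 60.0 = 139.0°.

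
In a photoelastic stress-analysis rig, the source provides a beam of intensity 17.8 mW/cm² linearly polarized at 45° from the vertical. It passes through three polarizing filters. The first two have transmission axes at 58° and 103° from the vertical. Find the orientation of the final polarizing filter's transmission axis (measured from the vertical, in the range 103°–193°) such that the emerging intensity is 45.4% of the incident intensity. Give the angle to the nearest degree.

θ ≈ 115°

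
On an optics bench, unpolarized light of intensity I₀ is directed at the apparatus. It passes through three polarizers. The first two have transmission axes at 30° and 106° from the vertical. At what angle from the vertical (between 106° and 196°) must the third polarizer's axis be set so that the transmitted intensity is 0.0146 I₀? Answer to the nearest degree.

θ ≈ 151°

Unpolarized light through the first polarizer → I₁ = ½ I₀, now polarized at 30°.
I₂ = I₁ cos²(106° − 30°) = 0.5 I₀ · cos²(76°) = 0.02926 I₀.
Need I₃/I₀ = 0.0146, so cos²(θ − 106°) = 0.0146 / 0.02926 = 0.4989.
θ − 106° = arccos(√0.4989) = 45.1°, giving θ ≈ 106 + 45.1 = 151.1°.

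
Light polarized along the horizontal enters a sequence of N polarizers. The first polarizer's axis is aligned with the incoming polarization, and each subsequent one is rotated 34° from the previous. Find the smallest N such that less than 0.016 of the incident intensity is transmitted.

N = 13

First polarizer is aligned with the polarization: full transmission.
Each further stage multiplies by cos²(34°) = 0.6873.
After N polarizers: T = 0.6873^(N−1). Require T < 0.016 ⇒ N−1 > ln(0.016)/ln(0.6873) = 11.03, so N−1 ≥ 12 and N = 13.
Check: N=13 gives T = 0.01111 < 0.016; N=12 gives T = 0.01617.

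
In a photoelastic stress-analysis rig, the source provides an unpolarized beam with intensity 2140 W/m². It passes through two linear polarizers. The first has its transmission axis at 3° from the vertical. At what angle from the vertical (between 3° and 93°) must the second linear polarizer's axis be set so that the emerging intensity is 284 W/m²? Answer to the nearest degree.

Unpolarized light through the first polarizer → I₁ = ½ I₀, now polarized at 3°.
Target fraction: 284 / 2140 W/m² = 0.1327 of I₀.
Need I₂/I₀ = 0.1327, so cos²(θ − 3°) = 0.1327 / 0.5 = 0.2654.
θ − 3° = arccos(√0.2654) = 59.0°, giving θ ≈ 3 + 59.0 = 62.0°.

θ ≈ 62°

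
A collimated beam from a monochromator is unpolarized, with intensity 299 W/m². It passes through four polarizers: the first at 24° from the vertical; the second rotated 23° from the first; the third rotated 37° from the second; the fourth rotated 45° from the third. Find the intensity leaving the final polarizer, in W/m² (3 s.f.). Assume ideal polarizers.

Unpolarized light through the first polarizer → I₁ = 299 W/m²/2 = 149.5 W/m², polarized at 24°.
I₂ = I₁ · cos²(23°) = 149.5 · 0.8473 = 126.7 W/m².
I₃ = I₂ · cos²(37°) = 126.7 · 0.6378 = 80.8 W/m².
I₄ = I₃ · cos²(45°) = 80.8 · 0.5 = 40.4 W/m².

I ≈ 40.4 W/m²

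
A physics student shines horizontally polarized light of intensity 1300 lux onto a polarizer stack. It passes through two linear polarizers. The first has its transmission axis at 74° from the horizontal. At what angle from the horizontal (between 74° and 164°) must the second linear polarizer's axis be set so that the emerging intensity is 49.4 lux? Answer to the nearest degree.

By Malus's law, I₁ = I₀ cos²(74° − 0°) = I₀ cos²(74°) = 0.07598 I₀.
Target fraction: 49.4 / 1300 lux = 0.038 of I₀.
Need I₂/I₀ = 0.038, so cos²(θ − 74°) = 0.038 / 0.07598 = 0.5002.
θ − 74° = arccos(√0.5002) = 45.0°, giving θ ≈ 74 + 45.0 = 119.0°.

θ ≈ 119°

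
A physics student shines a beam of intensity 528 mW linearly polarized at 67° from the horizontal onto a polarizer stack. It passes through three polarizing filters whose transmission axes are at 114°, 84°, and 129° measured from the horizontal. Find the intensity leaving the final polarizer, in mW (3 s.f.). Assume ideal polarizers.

I₁ = 528 mW · cos²(47°) = 245.6 mW.
I₂ = I₁ · cos²(30°) = 245.6 · 0.75 = 184.2 mW.
I₃ = I₂ · cos²(45°) = 184.2 · 0.5 = 92.09 mW.

I ≈ 92.1 mW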